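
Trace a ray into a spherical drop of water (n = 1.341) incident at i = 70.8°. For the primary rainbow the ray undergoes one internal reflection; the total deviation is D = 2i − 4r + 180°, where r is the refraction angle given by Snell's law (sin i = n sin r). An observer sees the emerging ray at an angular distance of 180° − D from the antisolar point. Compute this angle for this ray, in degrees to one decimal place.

37.5°

sin r = sin 70.8° / 1.341 = 0.9444/1.341 = 0.7042; r = 44.77°.
D = 2·70.8° − 4·44.77° + 180° = 141.60° − 179.07° + 180° = 142.53°.
Angle from antisolar point = 180° − D = 37.47°.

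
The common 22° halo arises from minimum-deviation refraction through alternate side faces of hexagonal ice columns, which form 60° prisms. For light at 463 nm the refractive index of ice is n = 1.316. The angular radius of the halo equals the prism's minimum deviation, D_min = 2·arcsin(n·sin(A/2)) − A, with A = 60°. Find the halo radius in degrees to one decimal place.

22.3°

n·sin(A/2) = 1.316 × sin 30° = 1.316 × 0.5000 = 0.6580.
D_min = 2·arcsin(0.6580) − 60° = 2 × 41.148° − 60° = 22.295°.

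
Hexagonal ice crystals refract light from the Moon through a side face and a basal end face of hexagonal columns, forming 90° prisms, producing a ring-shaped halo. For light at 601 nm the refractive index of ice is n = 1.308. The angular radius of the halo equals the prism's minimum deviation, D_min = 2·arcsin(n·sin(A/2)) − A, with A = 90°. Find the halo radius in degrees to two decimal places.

n·sin(A/2) = 1.308 × sin 45° = 1.308 × 0.7071 = 0.9249.
D_min = 2·arcsin(0.9249) − 90° = 2 × 67.653° − 90° = 45.305°.

45.31°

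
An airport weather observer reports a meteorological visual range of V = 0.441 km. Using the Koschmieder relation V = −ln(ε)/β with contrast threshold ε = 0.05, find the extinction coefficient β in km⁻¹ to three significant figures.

6.79 km⁻¹

β = −ln(0.05) / V = 2.996 / 0.441 = 6.7930 km⁻¹.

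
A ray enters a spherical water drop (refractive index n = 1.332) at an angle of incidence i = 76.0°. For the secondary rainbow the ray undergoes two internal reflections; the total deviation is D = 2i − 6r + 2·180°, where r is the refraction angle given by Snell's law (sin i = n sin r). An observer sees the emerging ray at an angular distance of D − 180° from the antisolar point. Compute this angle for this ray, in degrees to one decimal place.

51.5°

sin r = sin 76.0° / 1.332 = 0.9703/1.332 = 0.7285; r = 46.76°.
D = 2·76.0° − 6·46.76° + 2·180° = 152.00° − 280.54° + 360° = 231.46°.
Angle from antisolar point = D − 180° = 51.46°.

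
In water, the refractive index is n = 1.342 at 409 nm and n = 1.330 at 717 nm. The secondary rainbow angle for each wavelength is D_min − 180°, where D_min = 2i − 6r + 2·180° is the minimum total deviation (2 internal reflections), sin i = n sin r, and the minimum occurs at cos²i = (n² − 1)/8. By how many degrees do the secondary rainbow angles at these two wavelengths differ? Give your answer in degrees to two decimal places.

At 409 nm (n = 1.342): cos²i = 0.10012 → i = 71.554°, r = 44.981°, D_min = 233.222°, rainbow angle = 53.222°.
At 717 nm (n = 1.330): cos²i = 0.09611 → i = 71.940°, r = 45.630°, D_min = 230.101°, rainbow angle = 50.101°.
Angular width = |53.222° − 50.101°| = 3.121°.

3.12°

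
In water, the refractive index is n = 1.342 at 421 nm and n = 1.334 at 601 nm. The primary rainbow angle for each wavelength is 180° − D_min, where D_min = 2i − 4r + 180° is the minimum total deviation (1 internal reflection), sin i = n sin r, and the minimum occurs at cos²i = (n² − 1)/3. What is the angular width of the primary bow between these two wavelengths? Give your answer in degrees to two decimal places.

1.15°

At 421 nm (n = 1.342): cos²i = 0.26699 → i = 58.888°, r = 39.641°, D_min = 139.213°, rainbow angle = 40.787°.
At 601 nm (n = 1.334): cos²i = 0.25985 → i = 59.352°, r = 40.159°, D_min = 138.067°, rainbow angle = 41.933°.
Angular width = |40.787° − 41.933°| = 1.146°.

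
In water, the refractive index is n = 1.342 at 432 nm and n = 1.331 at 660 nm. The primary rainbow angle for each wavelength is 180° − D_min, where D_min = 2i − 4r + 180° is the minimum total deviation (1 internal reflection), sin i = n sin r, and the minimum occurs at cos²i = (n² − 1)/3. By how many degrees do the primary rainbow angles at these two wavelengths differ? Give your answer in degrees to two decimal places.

At 432 nm (n = 1.342): cos²i = 0.26699 → i = 58.888°, r = 39.641°, D_min = 139.213°, rainbow angle = 40.787°.
At 660 nm (n = 1.331): cos²i = 0.25719 → i = 59.527°, r = 40.356°, D_min = 137.630°, rainbow angle = 42.370°.
Angular width = |40.787° − 42.370°| = 1.583°.

1.58°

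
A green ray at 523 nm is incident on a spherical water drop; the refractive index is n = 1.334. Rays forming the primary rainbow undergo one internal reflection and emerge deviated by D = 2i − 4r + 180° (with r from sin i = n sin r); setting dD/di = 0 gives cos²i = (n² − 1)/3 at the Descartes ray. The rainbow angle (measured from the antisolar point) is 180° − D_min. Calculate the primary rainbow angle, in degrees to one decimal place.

cos²i = (1.77956 − 1)/3 = 0.25985; i = arccos(0.50976) = 59.352°.
sin r = sin 59.352°/1.334 = 0.64492; r = 40.159°.
D_min = 2·59.352° − 4·40.159° + 180° = 138.067°.
Rainbow angle = 180° − D_min = 41.933°.

41.9°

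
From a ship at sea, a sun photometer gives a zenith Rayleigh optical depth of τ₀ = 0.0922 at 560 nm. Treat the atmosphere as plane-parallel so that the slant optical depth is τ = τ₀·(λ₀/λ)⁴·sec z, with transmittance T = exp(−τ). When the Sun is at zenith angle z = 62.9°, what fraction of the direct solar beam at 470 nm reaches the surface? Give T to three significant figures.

sec 62.9° = 2.1952.
τ = 0.0922 × (560/470)⁴ × 2.1952 = 0.0922 × 2.0154 × 2.1952 = 0.4079.
T = exp(−0.4079) = 0.6650.

0.665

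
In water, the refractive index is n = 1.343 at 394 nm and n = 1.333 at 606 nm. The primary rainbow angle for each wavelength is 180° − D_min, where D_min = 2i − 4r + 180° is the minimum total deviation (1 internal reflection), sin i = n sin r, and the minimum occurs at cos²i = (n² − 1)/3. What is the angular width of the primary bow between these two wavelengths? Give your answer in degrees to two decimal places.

At 394 nm (n = 1.343): cos²i = 0.26788 → i = 58.830°, r = 39.577°, D_min = 139.354°, rainbow angle = 40.646°.
At 606 nm (n = 1.333): cos²i = 0.25896 → i = 59.410°, r = 40.225°, D_min = 137.922°, rainbow angle = 42.078°.
Angular width = |40.646° − 42.078°| = 1.432°.

1.43°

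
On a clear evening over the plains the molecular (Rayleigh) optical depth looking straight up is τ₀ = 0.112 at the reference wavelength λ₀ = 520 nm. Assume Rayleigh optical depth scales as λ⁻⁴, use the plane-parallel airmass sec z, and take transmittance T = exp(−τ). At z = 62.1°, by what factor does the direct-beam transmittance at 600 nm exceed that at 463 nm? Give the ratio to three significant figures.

1.28

Airmass: sec 62.1° = 2.1371.
τ(600 nm) = 0.112 × (520/600)⁴ × 2.1371 = 0.112 × 0.5642 × 2.1371 = 0.1350.
τ(463 nm) = 0.112 × (520/463)⁴ × 2.1371 = 0.112 × 1.5911 × 2.1371 = 0.3808.
T(600)/T(463) = exp(τ_B − τ_A) = exp(0.2458) = 1.2786.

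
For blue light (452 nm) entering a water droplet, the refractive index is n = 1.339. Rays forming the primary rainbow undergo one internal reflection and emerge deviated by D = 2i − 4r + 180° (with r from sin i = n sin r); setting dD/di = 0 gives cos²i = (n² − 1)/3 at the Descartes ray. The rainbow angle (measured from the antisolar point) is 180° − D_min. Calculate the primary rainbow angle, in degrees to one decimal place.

cos²i = (1.79292 − 1)/3 = 0.26431; i = arccos(0.51411) = 59.062°.
sin r = sin 59.062°/1.339 = 0.64057; r = 39.834°.
D_min = 2·59.062° − 4·39.834° + 180° = 138.786°.
Rainbow angle = 180° − D_min = 41.214°.

41.2°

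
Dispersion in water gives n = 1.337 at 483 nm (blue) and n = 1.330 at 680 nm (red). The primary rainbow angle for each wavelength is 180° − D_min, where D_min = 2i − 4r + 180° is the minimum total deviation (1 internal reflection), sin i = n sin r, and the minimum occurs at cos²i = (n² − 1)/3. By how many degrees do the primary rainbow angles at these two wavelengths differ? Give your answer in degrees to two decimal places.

At 483 nm (n = 1.337): cos²i = 0.26252 → i = 59.178°, r = 39.964°, D_min = 138.500°, rainbow angle = 41.500°.
At 680 nm (n = 1.330): cos²i = 0.25630 → i = 59.585°, r = 40.422°, D_min = 137.484°, rainbow angle = 42.516°.
Angular width = |41.500° − 42.516°| = 1.016°.

1.02°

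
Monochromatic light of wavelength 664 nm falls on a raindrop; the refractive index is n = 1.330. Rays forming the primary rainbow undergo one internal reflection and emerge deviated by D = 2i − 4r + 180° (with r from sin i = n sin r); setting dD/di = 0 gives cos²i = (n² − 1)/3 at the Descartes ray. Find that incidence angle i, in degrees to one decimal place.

cos²i = (1.330² − 1)/3 = (1.76890 − 1)/3 = 0.25630.
cos i = 0.50626, so i = 59.585°.

59.6°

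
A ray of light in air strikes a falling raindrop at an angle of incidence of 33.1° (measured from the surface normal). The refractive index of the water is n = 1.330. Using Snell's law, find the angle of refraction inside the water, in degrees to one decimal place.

Snell: sin θ_r = sin θ_i / n = sin 33.1° / 1.330 = 0.5461 / 1.330 = 0.4106.
θ_r = arcsin(0.4106) = 24.24°.

24.2°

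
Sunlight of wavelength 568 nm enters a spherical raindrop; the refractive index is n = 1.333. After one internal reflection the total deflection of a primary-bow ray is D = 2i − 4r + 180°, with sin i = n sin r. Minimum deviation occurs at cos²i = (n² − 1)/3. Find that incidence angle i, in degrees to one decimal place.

59.4°

cos²i = (1.333² − 1)/3 = (1.77689 − 1)/3 = 0.25896.
cos i = 0.50888, so i = 59.410°.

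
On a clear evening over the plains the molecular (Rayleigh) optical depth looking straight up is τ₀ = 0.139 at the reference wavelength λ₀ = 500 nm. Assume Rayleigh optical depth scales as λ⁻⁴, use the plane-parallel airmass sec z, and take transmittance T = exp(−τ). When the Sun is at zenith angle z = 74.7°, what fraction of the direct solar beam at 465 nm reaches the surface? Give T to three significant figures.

0.495

sec 74.7° = 3.7897.
τ = 0.139 × (500/465)⁴ × 3.7897 = 0.139 × 1.3368 × 3.7897 = 0.7042.
T = exp(−0.7042) = 0.4945.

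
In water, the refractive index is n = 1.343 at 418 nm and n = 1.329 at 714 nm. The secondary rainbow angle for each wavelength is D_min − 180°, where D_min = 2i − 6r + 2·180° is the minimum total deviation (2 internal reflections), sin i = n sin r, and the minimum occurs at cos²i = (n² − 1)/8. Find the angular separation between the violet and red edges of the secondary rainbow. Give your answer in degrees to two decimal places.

At 418 nm (n = 1.343): cos²i = 0.10046 → i = 71.522°, r = 44.928°, D_min = 233.478°, rainbow angle = 53.478°.
At 714 nm (n = 1.329): cos²i = 0.09578 → i = 71.972°, r = 45.685°, D_min = 229.837°, rainbow angle = 49.837°.
Angular width = |53.478° − 49.837°| = 3.641°.

3.64°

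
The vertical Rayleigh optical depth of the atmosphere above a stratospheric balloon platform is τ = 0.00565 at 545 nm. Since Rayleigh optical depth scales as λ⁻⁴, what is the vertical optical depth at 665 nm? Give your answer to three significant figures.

τ(665 nm) = τ(545 nm) × (545/665)⁴ = 0.00565 × (0.8195)⁴ = 0.00565 × 0.4511 = 0.0025.

0.00255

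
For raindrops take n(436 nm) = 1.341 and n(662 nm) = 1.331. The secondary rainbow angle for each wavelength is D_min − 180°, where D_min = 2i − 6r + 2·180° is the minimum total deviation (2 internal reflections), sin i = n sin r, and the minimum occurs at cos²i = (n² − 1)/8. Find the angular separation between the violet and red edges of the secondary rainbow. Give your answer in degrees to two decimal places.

2.60°

At 436 nm (n = 1.341): cos²i = 0.09979 → i = 71.586°, r = 45.034°, D_min = 232.966°, rainbow angle = 52.966°.
At 662 nm (n = 1.331): cos²i = 0.09645 → i = 71.907°, r = 45.575°, D_min = 230.365°, rainbow angle = 50.365°.
Angular width = |52.966° − 50.365°| = 2.601°.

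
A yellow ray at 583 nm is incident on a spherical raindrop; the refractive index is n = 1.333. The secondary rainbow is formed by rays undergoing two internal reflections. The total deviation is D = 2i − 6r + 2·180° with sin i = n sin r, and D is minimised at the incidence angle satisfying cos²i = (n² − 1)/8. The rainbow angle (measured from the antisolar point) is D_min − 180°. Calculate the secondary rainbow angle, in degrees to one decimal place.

50.9°

cos²i = (1.77689 − 1)/8 = 0.09711; i = arccos(0.31163) = 71.843°.
sin r = sin 71.843°/1.333 = 0.71283; r = 45.466°.
D_min = 2·71.843° − 6·45.466° + 360° = 230.891°.
Rainbow angle = D_min − 180° = 50.891°.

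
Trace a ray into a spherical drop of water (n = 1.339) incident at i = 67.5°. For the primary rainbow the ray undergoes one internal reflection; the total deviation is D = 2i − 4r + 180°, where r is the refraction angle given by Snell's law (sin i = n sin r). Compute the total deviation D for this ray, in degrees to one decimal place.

sin r = sin 67.5° / 1.339 = 0.9239/1.339 = 0.6900; r = 43.63°.
D = 2·67.5° − 4·43.63° + 180° = 135.00° − 174.51° + 180° = 140.49°.

140.5°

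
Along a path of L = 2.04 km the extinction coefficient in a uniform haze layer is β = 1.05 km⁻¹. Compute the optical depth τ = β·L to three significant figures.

2.14

τ = β·L = 1.05 × 2.04 = 2.1420.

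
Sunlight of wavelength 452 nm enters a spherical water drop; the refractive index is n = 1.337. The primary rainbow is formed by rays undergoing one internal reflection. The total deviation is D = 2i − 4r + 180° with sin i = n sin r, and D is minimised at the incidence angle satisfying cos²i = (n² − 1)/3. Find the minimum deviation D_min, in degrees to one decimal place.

138.5°

cos²i = (1.78757 − 1)/3 = 0.26252; i = arccos(0.51237) = 59.178°.
sin r = sin 59.178°/1.337 = 0.64231; r = 39.964°.
D_min = 2·59.178° − 4·39.964° + 180° = 138.500°.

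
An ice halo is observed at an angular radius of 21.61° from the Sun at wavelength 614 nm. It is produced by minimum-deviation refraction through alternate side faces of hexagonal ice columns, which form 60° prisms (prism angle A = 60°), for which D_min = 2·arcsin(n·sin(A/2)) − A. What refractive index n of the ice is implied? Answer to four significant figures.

1.307

Rearranging: n = sin((D_min + A)/2) / sin(A/2).
(D_min + A)/2 = (21.61° + 60°)/2 = 40.805°.
n = sin 40.805° / sin 30° = 0.6535 / 0.5000 = 1.3070.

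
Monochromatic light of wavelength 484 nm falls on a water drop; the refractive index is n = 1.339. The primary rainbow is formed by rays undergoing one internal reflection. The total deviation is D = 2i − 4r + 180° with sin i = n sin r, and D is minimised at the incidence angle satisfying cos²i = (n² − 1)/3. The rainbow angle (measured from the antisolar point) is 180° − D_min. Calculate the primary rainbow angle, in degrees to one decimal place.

41.2°

cos²i = (1.79292 − 1)/3 = 0.26431; i = arccos(0.51411) = 59.062°.
sin r = sin 59.062°/1.339 = 0.64057; r = 39.834°.
D_min = 2·59.062° − 4·39.834° + 180° = 138.786°.
Rainbow angle = 180° − D_min = 41.214°.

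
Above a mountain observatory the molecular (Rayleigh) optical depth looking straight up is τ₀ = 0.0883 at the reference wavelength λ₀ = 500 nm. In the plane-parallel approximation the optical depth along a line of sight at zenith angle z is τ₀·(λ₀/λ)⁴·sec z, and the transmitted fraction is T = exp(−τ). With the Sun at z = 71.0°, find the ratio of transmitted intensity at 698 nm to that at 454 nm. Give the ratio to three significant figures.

Airmass: sec 71.0° = 3.0716.
τ(698 nm) = 0.0883 × (500/698)⁴ × 3.0716 = 0.0883 × 0.2633 × 3.0716 = 0.0714.
τ(454 nm) = 0.0883 × (500/454)⁴ × 3.0716 = 0.0883 × 1.4711 × 3.0716 = 0.3990.
T(698)/T(454) = exp(τ_B − τ_A) = exp(0.3276) = 1.3876.

1.39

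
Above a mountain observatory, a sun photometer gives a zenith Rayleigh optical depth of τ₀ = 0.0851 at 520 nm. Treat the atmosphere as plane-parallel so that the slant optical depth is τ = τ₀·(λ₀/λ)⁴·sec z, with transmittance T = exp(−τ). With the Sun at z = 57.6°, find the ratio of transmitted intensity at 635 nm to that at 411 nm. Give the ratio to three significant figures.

1.40

Airmass: sec 57.6° = 1.8663.
τ(635 nm) = 0.0851 × (520/635)⁴ × 1.8663 = 0.0851 × 0.4497 × 1.8663 = 0.0714.
τ(411 nm) = 0.0851 × (520/411)⁴ × 1.8663 = 0.0851 × 2.5624 × 1.8663 = 0.4070.
T(635)/T(411) = exp(τ_B − τ_A) = exp(0.3355) = 1.3987.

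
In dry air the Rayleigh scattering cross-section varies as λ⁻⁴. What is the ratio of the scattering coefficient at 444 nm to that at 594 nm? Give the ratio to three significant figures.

Rayleigh scattering ∝ λ⁻⁴, so the ratio of coefficients is the inverse fourth power of the wavelength ratio.
σ(444)/σ(594) = (594/444)⁴ = (1.3378)⁴ = 3.203.

3.20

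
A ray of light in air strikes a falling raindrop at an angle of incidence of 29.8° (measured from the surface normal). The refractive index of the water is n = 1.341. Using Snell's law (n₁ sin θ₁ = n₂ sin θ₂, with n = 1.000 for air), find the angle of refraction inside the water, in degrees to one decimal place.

21.8°

Snell: sin θ_r = sin θ_i / n = sin 29.8° / 1.341 = 0.4970 / 1.341 = 0.3706.
θ_r = arcsin(0.3706) = 21.75°.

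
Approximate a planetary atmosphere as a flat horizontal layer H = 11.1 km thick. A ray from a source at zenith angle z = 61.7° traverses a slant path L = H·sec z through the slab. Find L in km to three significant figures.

sec z = 1/cos 61.7° = 2.1093.
L = 11.1 × 2.1093 = 23.413 km.

23.4 km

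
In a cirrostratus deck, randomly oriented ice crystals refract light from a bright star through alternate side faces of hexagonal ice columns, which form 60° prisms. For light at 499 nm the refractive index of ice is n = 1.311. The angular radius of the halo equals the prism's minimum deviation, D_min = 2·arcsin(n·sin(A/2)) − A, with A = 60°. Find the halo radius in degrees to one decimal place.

n·sin(A/2) = 1.311 × sin 30° = 1.311 × 0.5000 = 0.6555.
D_min = 2·arcsin(0.6555) − 60° = 2 × 40.958° − 60° = 21.915°.

21.9°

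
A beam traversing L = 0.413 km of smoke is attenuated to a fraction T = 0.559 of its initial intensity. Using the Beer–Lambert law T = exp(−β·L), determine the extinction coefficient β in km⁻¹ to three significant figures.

1.41 km⁻¹

Beer–Lambert: T = exp(−βL) ⇒ β = −ln(T)/L = −ln(0.559)/0.413 = 0.5816/0.413 = 1.408 km⁻¹.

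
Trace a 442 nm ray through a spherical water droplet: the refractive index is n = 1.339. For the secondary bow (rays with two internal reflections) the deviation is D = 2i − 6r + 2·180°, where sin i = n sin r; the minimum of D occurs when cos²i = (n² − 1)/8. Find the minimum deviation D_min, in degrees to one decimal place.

232.5°

cos²i = (1.79292 − 1)/8 = 0.09912; i = arccos(0.31483) = 71.650°.
sin r = sin 71.650°/1.339 = 0.70885; r = 45.141°.
D_min = 2·71.650° − 6·45.141° + 360° = 232.451°.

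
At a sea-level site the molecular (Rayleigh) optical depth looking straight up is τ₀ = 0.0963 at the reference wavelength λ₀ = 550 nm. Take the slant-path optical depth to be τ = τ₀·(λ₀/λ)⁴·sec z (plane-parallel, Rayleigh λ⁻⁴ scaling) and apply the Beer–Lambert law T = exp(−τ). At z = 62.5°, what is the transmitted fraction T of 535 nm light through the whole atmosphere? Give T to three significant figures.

sec 62.5° = 2.1657.
τ = 0.0963 × (550/535)⁴ × 2.1657 = 0.0963 × 1.1170 × 2.1657 = 0.2329.
T = exp(−0.2329) = 0.7922.

0.792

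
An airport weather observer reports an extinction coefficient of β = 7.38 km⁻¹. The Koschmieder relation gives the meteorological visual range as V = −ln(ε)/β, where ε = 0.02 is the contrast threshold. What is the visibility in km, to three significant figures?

V = −ln(0.02) / 7.38 = 3.912 / 7.38 = 0.5301 km.

0.530 km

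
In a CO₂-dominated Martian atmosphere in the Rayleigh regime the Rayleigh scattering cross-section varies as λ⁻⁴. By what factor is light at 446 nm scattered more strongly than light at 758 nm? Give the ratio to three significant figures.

8.34

Rayleigh scattering ∝ λ⁻⁴, so the ratio of coefficients is the inverse fourth power of the wavelength ratio.
σ(446)/σ(758) = (758/446)⁴ = (1.6996)⁴ = 8.343.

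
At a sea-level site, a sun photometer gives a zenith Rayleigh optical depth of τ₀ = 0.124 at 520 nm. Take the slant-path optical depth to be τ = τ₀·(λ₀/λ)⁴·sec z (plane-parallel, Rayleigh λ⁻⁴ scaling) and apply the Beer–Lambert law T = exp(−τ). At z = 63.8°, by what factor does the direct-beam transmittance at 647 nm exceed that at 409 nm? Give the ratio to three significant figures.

1.85

Airmass: sec 63.8° = 2.2650.
τ(647 nm) = 0.124 × (520/647)⁴ × 2.2650 = 0.124 × 0.4172 × 2.2650 = 0.1172.
τ(409 nm) = 0.124 × (520/409)⁴ × 2.2650 = 0.124 × 2.6129 × 2.2650 = 0.7338.
T(647)/T(409) = exp(τ_B − τ_A) = exp(0.6167) = 1.8527.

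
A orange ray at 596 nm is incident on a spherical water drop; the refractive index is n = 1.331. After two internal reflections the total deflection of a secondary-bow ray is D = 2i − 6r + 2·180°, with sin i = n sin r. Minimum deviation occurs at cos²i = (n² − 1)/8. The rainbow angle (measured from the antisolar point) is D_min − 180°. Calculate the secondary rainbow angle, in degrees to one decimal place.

cos²i = (1.77156 − 1)/8 = 0.09645; i = arccos(0.31056) = 71.907°.
sin r = sin 71.907°/1.331 = 0.71417; r = 45.575°.
D_min = 2·71.907° − 6·45.575° + 360° = 230.365°.
Rainbow angle = D_min − 180° = 50.365°.

50.4°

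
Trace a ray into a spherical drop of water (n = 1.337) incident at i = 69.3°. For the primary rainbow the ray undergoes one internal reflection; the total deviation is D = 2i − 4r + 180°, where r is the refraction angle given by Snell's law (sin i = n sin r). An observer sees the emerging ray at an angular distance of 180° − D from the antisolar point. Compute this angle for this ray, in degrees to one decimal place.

sin r = sin 69.3° / 1.337 = 0.9354/1.337 = 0.6997; r = 44.40°.
D = 2·69.3° − 4·44.40° + 180° = 138.60° − 177.60° + 180° = 141.00°.
Angle from antisolar point = 180° − D = 39.00°.

39.0°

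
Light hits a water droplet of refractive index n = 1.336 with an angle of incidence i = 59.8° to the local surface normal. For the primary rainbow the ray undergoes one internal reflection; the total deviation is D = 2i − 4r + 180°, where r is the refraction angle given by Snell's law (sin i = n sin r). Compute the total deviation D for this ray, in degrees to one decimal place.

sin r = sin 59.8° / 1.336 = 0.8643/1.336 = 0.6469; r = 40.31°.
D = 2·59.8° − 4·40.31° + 180° = 119.60° − 161.24° + 180° = 138.36°.

138.4°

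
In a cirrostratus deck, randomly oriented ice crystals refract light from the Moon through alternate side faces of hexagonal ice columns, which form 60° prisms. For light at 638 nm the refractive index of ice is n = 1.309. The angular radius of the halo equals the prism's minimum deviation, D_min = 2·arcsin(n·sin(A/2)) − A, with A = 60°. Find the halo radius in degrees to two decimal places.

21.76°

n·sin(A/2) = 1.309 × sin 30° = 1.309 × 0.5000 = 0.6545.
D_min = 2·arcsin(0.6545) − 60° = 2 × 40.882° − 60° = 21.763°.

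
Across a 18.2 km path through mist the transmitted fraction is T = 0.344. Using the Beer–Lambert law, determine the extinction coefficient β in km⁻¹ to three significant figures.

0.0586 km⁻¹

Beer–Lambert: T = exp(−βL) ⇒ β = −ln(T)/L = −ln(0.344)/18.2 = 1.0671/18.2 = 0.05863 km⁻¹.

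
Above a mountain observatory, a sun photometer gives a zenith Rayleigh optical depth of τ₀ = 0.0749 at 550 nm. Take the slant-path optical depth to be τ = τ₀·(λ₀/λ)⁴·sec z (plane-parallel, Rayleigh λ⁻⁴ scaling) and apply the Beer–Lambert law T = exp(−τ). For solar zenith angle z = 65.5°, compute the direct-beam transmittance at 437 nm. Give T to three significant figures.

0.636

sec 65.5° = 2.4114.
τ = 0.0749 × (550/437)⁴ × 2.4114 = 0.0749 × 2.5091 × 2.4114 = 0.4532.
T = exp(−0.4532) = 0.6356.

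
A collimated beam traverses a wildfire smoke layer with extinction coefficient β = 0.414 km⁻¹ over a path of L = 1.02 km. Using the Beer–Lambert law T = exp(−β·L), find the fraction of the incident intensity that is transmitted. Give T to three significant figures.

0.656

τ = β·L = 0.414 × 1.02 = 0.4223.
T = exp(−0.4223) = 0.6556.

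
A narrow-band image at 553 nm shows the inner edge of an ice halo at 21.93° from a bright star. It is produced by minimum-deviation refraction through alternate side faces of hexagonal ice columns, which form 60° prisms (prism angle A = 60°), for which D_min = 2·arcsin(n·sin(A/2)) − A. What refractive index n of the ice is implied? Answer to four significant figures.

1.311

Rearranging: n = sin((D_min + A)/2) / sin(A/2).
(D_min + A)/2 = (21.93° + 60°)/2 = 40.965°.
n = sin 40.965° / sin 30° = 0.6556 / 0.5000 = 1.3112.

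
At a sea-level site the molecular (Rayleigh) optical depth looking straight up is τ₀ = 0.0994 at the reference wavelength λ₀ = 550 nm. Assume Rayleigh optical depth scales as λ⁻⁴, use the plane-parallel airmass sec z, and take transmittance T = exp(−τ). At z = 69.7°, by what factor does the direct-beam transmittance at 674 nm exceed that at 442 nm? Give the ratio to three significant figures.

Airmass: sec 69.7° = 2.8824.
τ(674 nm) = 0.0994 × (550/674)⁴ × 2.8824 = 0.0994 × 0.4434 × 2.8824 = 0.1270.
τ(442 nm) = 0.0994 × (550/442)⁴ × 2.8824 = 0.0994 × 2.3975 × 2.8824 = 0.6869.
T(674)/T(442) = exp(τ_B − τ_A) = exp(0.5599) = 1.7504.

1.75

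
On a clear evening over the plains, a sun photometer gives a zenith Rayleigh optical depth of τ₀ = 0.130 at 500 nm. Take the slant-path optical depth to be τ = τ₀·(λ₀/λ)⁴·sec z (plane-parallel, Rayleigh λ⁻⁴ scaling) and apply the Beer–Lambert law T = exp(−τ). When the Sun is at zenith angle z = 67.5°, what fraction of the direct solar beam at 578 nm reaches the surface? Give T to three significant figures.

sec 67.5° = 2.6131.
τ = 0.130 × (500/578)⁴ × 2.6131 = 0.130 × 0.5600 × 2.6131 = 0.1902.
T = exp(−0.1902) = 0.8268.

0.827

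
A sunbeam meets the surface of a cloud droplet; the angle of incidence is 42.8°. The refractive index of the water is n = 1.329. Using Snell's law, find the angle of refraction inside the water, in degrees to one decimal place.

30.7°

Snell: sin θ_r = sin θ_i / n = sin 42.8° / 1.329 = 0.6794 / 1.329 = 0.5112.
θ_r = arcsin(0.5112) = 30.75°.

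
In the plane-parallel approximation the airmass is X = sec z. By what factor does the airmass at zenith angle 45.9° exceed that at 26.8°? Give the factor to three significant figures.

1.28

X(45.9°)/X(26.8°) = sec 45.9° / sec 26.8° = cos 26.8° / cos 45.9° = 0.8926/0.6959 = 1.2826.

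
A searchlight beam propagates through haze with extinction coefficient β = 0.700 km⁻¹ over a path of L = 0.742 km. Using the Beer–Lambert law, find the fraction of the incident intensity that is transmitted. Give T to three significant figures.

τ = β·L = 0.700 × 0.742 = 0.5194.
T = exp(−0.5194) = 0.5949.

0.595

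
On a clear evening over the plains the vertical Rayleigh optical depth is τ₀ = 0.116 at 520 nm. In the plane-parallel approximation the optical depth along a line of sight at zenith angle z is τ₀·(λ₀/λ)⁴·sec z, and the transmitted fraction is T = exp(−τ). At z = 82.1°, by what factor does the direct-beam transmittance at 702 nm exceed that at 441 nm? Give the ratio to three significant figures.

3.96

Airmass: sec 82.1° = 7.2757.
τ(702 nm) = 0.116 × (520/702)⁴ × 7.2757 = 0.116 × 0.3011 × 7.2757 = 0.2541.
τ(441 nm) = 0.116 × (520/441)⁴ × 7.2757 = 0.116 × 1.9331 × 7.2757 = 1.6315.
T(702)/T(441) = exp(τ_B − τ_A) = exp(1.3774) = 3.9646.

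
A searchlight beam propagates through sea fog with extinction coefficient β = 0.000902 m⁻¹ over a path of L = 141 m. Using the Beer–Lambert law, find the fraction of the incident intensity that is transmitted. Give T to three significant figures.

0.881

τ = β·L = 0.000902 × 141 = 0.1272.
T = exp(−0.1272) = 0.8806.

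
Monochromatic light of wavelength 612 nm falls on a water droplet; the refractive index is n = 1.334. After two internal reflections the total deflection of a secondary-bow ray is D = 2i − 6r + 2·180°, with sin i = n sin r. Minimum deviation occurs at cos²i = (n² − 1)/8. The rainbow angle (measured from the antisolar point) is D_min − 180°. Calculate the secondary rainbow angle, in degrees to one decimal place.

cos²i = (1.77956 − 1)/8 = 0.09744; i = arccos(0.31216) = 71.810°.
sin r = sin 71.810°/1.334 = 0.71217; r = 45.411°.
D_min = 2·71.810° − 6·45.411° + 360° = 231.153°.
Rainbow angle = D_min − 180° = 51.153°.

51.2°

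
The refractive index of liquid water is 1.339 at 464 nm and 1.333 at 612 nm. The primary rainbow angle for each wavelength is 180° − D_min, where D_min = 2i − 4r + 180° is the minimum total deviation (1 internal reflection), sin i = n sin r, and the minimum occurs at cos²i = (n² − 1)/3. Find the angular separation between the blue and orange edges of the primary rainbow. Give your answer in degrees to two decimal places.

0.86°

At 464 nm (n = 1.339): cos²i = 0.26431 → i = 59.062°, r = 39.834°, D_min = 138.786°, rainbow angle = 41.214°.
At 612 nm (n = 1.333): cos²i = 0.25896 → i = 59.410°, r = 40.225°, D_min = 137.922°, rainbow angle = 42.078°.
Angular width = |41.214° − 42.078°| = 0.865°.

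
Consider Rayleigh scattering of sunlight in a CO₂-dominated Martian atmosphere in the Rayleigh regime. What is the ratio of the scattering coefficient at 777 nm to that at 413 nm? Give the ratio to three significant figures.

0.0798

Rayleigh scattering ∝ λ⁻⁴, so the ratio of coefficients is the inverse fourth power of the wavelength ratio.
σ(777)/σ(413) = (413/777)⁴ = (0.5315)⁴ = 0.07982.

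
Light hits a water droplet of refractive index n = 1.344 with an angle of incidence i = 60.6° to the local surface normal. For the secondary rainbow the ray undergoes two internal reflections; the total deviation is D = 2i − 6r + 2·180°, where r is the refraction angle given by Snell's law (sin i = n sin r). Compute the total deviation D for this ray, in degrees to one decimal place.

sin r = sin 60.6° / 1.344 = 0.8712/1.344 = 0.6482; r = 40.41°.
D = 2·60.6° − 6·40.41° + 2·180° = 121.20° − 242.45° + 360° = 238.75°.

238.8°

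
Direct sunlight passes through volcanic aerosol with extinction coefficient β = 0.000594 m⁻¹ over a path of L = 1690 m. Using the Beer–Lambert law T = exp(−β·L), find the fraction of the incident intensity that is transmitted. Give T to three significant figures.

τ = β·L = 0.000594 × 1690 = 1.0039.
T = exp(−1.0039) = 0.3665.

0.366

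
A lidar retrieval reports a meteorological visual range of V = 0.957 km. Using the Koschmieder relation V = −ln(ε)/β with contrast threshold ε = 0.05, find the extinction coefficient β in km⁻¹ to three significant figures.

3.13 km⁻¹

β = −ln(0.05) / V = 2.996 / 0.957 = 3.1303 km⁻¹.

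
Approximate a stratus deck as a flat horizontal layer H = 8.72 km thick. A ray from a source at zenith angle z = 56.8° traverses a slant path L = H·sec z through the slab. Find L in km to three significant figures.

sec z = 1/cos 56.8° = 1.8263.
L = 8.72 × 1.8263 = 15.925 km.

15.9 km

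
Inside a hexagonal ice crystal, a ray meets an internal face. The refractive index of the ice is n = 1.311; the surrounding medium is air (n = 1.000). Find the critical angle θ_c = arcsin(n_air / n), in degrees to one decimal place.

49.7°

sin θ_c = n_air / n = 1.000 / 1.311 = 0.7628.
θ_c = arcsin(0.7628) = 49.71°.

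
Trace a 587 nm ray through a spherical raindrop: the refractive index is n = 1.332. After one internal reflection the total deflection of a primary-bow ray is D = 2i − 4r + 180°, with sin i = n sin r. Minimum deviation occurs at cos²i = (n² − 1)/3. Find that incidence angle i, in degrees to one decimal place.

59.5°

cos²i = (1.332² − 1)/3 = (1.77422 − 1)/3 = 0.25807.
cos i = 0.50801, so i = 59.469°.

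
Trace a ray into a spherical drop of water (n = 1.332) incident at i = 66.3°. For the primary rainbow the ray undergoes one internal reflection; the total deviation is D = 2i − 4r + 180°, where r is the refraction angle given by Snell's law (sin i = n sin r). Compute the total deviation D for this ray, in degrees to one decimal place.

sin r = sin 66.3° / 1.332 = 0.9157/1.332 = 0.6874; r = 43.43°.
D = 2·66.3° − 4·43.43° + 180° = 132.60° − 173.71° + 180° = 138.89°.

138.9°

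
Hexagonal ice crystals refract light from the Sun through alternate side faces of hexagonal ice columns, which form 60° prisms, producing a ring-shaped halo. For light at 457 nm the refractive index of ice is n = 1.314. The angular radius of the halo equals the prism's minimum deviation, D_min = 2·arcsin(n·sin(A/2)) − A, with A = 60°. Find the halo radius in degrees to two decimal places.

22.14°

n·sin(A/2) = 1.314 × sin 30° = 1.314 × 0.5000 = 0.6570.
D_min = 2·arcsin(0.6570) − 60° = 2 × 41.071° − 60° = 22.143°.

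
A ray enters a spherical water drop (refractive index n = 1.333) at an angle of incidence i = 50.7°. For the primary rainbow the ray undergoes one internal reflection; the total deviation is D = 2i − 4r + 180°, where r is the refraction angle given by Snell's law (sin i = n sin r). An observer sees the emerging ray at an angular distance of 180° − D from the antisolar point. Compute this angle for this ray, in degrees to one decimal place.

40.5°

sin r = sin 50.7° / 1.333 = 0.7738/1.333 = 0.5805; r = 35.49°.
D = 2·50.7° − 4·35.49° + 180° = 101.40° − 141.95° + 180° = 139.45°.
Angle from antisolar point = 180° − D = 40.55°.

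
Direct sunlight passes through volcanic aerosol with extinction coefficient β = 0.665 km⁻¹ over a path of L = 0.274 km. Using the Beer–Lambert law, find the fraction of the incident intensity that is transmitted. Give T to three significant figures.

0.833

τ = β·L = 0.665 × 0.274 = 0.1822.
T = exp(−0.1822) = 0.8334.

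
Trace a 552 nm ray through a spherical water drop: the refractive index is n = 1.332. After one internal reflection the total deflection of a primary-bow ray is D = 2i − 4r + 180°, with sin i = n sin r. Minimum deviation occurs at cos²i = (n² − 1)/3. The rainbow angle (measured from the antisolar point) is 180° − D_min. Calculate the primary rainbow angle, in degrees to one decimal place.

42.2°

cos²i = (1.77422 − 1)/3 = 0.25807; i = arccos(0.50801) = 59.469°.
sin r = sin 59.469°/1.332 = 0.64666; r = 40.290°.
D_min = 2·59.469° − 4·40.290° + 180° = 137.776°.
Rainbow angle = 180° − D_min = 42.224°.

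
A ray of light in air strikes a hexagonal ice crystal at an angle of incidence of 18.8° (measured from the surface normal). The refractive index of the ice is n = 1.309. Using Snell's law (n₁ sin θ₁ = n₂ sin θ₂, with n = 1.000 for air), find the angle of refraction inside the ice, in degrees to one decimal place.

Snell: sin θ_r = sin θ_i / n = sin 18.8° / 1.309 = 0.3223 / 1.309 = 0.2462.
θ_r = arcsin(0.2462) = 14.25°.

14.3°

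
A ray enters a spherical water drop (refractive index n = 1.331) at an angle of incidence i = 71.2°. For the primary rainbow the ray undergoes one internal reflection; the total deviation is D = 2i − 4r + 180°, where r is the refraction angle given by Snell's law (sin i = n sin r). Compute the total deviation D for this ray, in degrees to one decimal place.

141.1°

sin r = sin 71.2° / 1.331 = 0.9466/1.331 = 0.7112; r = 45.34°.
D = 2·71.2° − 4·45.34° + 180° = 142.40° − 181.34° + 180° = 141.06°.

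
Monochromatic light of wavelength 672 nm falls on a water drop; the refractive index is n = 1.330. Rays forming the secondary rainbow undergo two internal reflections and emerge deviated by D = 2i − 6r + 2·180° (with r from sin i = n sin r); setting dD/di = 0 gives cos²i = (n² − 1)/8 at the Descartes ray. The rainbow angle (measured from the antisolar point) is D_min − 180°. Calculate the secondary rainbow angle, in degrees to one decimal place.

cos²i = (1.76890 − 1)/8 = 0.09611; i = arccos(0.31002) = 71.940°.
sin r = sin 71.940°/1.330 = 0.71483; r = 45.630°.
D_min = 2·71.940° − 6·45.630° + 360° = 230.101°.
Rainbow angle = D_min − 180° = 50.101°.

50.1°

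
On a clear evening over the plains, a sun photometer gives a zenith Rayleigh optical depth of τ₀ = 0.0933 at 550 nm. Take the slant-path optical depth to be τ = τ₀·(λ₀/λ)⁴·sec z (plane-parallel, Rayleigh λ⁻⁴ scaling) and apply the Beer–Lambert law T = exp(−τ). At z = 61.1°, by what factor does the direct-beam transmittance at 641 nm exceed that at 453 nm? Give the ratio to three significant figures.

Airmass: sec 61.1° = 2.0692.
τ(641 nm) = 0.0933 × (550/641)⁴ × 2.0692 = 0.0933 × 0.5420 × 2.0692 = 0.1046.
τ(453 nm) = 0.0933 × (550/453)⁴ × 2.0692 = 0.0933 × 2.1730 × 2.0692 = 0.4195.
T(641)/T(453) = exp(τ_B − τ_A) = exp(0.3149) = 1.3701.

1.37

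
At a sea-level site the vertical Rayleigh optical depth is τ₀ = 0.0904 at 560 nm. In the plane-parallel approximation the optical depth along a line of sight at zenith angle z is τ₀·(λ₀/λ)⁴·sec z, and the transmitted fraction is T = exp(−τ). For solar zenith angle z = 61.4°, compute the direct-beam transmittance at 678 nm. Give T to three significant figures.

sec 61.4° = 2.0890.
τ = 0.0904 × (560/678)⁴ × 2.0890 = 0.0904 × 0.4654 × 2.0890 = 0.0879.
T = exp(−0.0879) = 0.9159.

0.916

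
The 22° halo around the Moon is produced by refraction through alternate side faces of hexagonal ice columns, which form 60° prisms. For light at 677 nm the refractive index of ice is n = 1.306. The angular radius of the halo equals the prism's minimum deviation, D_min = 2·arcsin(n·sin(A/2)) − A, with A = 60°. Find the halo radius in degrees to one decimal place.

21.5°

n·sin(A/2) = 1.306 × sin 30° = 1.306 × 0.5000 = 0.6530.
D_min = 2·arcsin(0.6530) − 60° = 2 × 40.768° − 60° = 21.536°.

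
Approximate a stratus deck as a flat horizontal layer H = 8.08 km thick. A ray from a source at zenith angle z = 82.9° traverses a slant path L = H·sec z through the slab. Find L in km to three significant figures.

65.4 km

sec z = 1/cos 82.9° = 8.0905.
L = 8.08 × 8.0905 = 65.371 km.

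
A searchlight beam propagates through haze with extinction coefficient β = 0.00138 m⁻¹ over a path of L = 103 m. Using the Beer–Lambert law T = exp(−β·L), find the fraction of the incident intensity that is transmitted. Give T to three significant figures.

0.867

τ = β·L = 0.00138 × 103 = 0.1421.
T = exp(−0.1421) = 0.8675.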